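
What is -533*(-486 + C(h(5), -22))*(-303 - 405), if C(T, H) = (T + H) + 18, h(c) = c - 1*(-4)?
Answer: -181512084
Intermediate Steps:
h(c) = 4 + c (h(c) = c + 4 = 4 + c)
C(T, H) = 18 + H + T (C(T, H) = (H + T) + 18 = 18 + H + T)
-533*(-486 + C(h(5), -22))*(-303 - 405) = -533*(-486 + (18 - 22 + (4 + 5)))*(-303 - 405) = -533*(-486 + (18 - 22 + 9))*(-708) = -533*(-486 + 5)*(-708) = -(-256373)*(-708) = -533*340548 = -181512084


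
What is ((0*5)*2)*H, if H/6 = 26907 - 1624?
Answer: 0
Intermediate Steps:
H = 151698 (H = 6*(26907 - 1624) = 6*25283 = 151698)
((0*5)*2)*H = ((0*5)*2)*151698 = (0*2)*151698 = 0*151698 = 0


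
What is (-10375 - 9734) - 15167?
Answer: -35276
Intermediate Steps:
(-10375 - 9734) - 15167 = -20109 - 15167 = -35276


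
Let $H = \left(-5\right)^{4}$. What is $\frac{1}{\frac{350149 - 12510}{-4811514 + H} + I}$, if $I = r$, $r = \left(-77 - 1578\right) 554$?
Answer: $- \frac{4810889}{4410960135069} \approx -1.0907 \cdot 10^{-6}$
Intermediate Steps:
$H = 625$
$r = -916870$ ($r = \left(-1655\right) 554 = -916870$)
$I = -916870$
$\frac{1}{\frac{350149 - 12510}{-4811514 + H} + I} = \frac{1}{\frac{350149 - 12510}{-4811514 + 625} - 916870} = \frac{1}{\frac{337639}{-4810889} - 916870} = \frac{1}{337639 \left(- \frac{1}{4810889}\right) - 916870} = \frac{1}{- \frac{337639}{4810889} - 916870} = \frac{1}{- \frac{4410960135069}{4810889}} = - \frac{4810889}{4410960135069}$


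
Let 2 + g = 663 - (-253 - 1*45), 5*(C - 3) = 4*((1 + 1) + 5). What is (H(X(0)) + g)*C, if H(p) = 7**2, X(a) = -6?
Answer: 43344/5 ≈ 8668.8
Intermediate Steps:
H(p) = 49
C = 43/5 (C = 3 + (4*((1 + 1) + 5))/5 = 3 + (4*(2 + 5))/5 = 3 + (4*7)/5 = 3 + (1/5)*28 = 3 + 28/5 = 43/5 ≈ 8.6000)
g = 959 (g = -2 + (663 - (-253 - 1*45)) = -2 + (663 - (-253 - 45)) = -2 + (663 - 1*(-298)) = -2 + (663 + 298) = -2 + 961 = 959)
(H(X(0)) + g)*C = (49 + 959)*(43/5) = 1008*(43/5) = 43344/5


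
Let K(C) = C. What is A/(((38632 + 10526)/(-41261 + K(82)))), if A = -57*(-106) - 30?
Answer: -13753786/2731 ≈ -5036.2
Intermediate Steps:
A = 6012 (A = 6042 - 30 = 6012)
A/(((38632 + 10526)/(-41261 + K(82)))) = 6012/(((38632 + 10526)/(-41261 + 82))) = 6012/((49158/(-41179))) = 6012/((49158*(-1/41179))) = 6012/(-49158/41179) = 6012*(-41179/49158) = -13753786/2731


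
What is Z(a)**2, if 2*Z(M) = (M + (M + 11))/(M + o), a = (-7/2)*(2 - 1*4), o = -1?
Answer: 625/144 ≈ 4.3403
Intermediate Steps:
a = 7 (a = (-7*1/2)*(2 - 4) = -7/2*(-2) = 7)
Z(M) = (11 + 2*M)/(2*(-1 + M)) (Z(M) = ((M + (M + 11))/(M - 1))/2 = ((M + (11 + M))/(-1 + M))/2 = ((11 + 2*M)/(-1 + M))/2 = (11 + 2*M)/(2*(-1 + M)))
Z(a)**2 = ((11/2 + 7)/(-1 + 7))**2 = ((25/2)/6)**2 = ((1/6)*(25/2))**2 = (25/12)**2 = 625/144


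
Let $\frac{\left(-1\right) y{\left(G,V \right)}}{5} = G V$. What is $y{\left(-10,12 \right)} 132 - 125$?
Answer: $79075$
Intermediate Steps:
$y{\left(G,V \right)} = - 5 G V$
$y{\left(-10,12 \right)} 132 - 125 = \left(-5\right) \left(-10\right) 12 \cdot 132 - 125 = 600 \cdot 132 - 125 = 79200 - 125 = 79075$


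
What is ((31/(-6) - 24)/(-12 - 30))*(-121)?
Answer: -3025/36 ≈ -84.028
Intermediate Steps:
((31/(-6) - 24)/(-12 - 30))*(-121) = ((31*(-1/6) - 24)/(-42))*(-121) = ((-31/6 - 24)*(-1/42))*(-121) = -175/6*(-1/42)*(-121) = (25/36)*(-121) = -3025/36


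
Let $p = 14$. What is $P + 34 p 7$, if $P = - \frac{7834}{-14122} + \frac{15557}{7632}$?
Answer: $\frac{179699729785}{53889552} \approx 3334.6$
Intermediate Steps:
$P = \frac{139742521}{53889552}$ ($P = \left(-7834\right) \left(- \frac{1}{14122}\right) + 15557 \cdot \frac{1}{7632} = \frac{3917}{7061} + \frac{15557}{7632} = \frac{139742521}{53889552} \approx 2.5931$)
$P + 34 p 7 = \frac{139742521}{53889552} + 34 \cdot 14 \cdot 7 = \frac{139742521}{53889552} + 476 \cdot 7 = \frac{139742521}{53889552} + 3332 = \frac{179699729785}{53889552}$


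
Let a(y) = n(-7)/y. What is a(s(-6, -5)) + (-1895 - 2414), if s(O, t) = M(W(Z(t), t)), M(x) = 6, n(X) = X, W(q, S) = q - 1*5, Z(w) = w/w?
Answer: -25861/6 ≈ -4310.2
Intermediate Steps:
Z(w) = 1
W(q, S) = -5 + q (W(q, S) = q - 5 = -5 + q)
s(O, t) = 6
a(y) = -7/y
a(s(-6, -5)) + (-1895 - 2414) = -7/6 + (-1895 - 2414) = -7*⅙ - 4309 = -7/6 - 4309 = -25861/6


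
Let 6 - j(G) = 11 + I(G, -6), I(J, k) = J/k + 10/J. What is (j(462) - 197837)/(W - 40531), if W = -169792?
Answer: 45683720/48584613 ≈ 0.94029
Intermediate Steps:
I(J, k) = 10/J + J/k
j(G) = -5 - 10/G + G/6 (j(G) = 6 - (11 + (10/G + G/(-6))) = 6 - (11 + (10/G + G*(-⅙))) = 6 - (11 + (10/G - G/6)) = 6 - (11 + 10/G - G/6) = 6 + (-11 - 10/G + G/6) = -5 - 10/G + G/6)
(j(462) - 197837)/(W - 40531) = ((-5 - 10/462 + (⅙)*462) - 197837)/(-169792 - 40531) = ((-5 - 10*1/462 + 77) - 197837)/(-210323) = ((-5 - 5/231 + 77) - 197837)*(-1/210323) = (16627/231 - 197837)*(-1/210323) = -45683720/231*(-1/210323) = 45683720/48584613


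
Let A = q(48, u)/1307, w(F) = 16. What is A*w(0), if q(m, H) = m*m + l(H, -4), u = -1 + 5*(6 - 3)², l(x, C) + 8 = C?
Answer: 36672/1307 ≈ 28.058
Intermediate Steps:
l(x, C) = -8 + C
u = 44 (u = -1 + 5*3² = -1 + 5*9 = -1 + 45 = 44)
q(m, H) = -12 + m² (q(m, H) = m*m + (-8 - 4) = m² - 12 = -12 + m²)
A = 2292/1307 (A = (-12 + 48²)/1307 = (-12 + 2304)*(1/1307) = 2292*(1/1307) = 2292/1307 ≈ 1.7536)
A*w(0) = (2292/1307)*16 = 36672/1307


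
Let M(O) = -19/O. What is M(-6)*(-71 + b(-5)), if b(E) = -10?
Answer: -513/2 ≈ -256.50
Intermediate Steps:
M(-6)*(-71 + b(-5)) = (-19/(-6))*(-71 - 10) = -19*(-⅙)*(-81) = (19/6)*(-81) = -513/2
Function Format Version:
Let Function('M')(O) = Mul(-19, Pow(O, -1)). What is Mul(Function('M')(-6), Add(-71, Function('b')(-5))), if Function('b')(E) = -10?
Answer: Rational(-513, 2) ≈ -256.50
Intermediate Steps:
Mul(Function('M')(-6), Add(-71, Function('b')(-5))) = Mul(Mul(-19, Pow(-6, -1)), Add(-71, -10)) = Mul(Mul(-19, Rational(-1, 6)), -81) = Mul(Rational(19, 6), -81) = Rational(-513, 2)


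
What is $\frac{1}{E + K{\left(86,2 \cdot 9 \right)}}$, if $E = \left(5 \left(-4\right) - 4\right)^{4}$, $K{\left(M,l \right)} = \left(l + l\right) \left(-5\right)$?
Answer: $\frac{1}{331596} \approx 3.0157 \cdot 10^{-6}$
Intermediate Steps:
$K{\left(M,l \right)} = - 10 l$ ($K{\left(M,l \right)} = 2 l \left(-5\right) = - 10 l$)
$E = 331776$ ($E = \left(-20 - 4\right)^{4} = \left(-24\right)^{4} = 331776$)
$\frac{1}{E + K{\left(86,2 \cdot 9 \right)}} = \frac{1}{331776 - 10 \cdot 2 \cdot 9} = \frac{1}{331776 - 180} = \frac{1}{331596}$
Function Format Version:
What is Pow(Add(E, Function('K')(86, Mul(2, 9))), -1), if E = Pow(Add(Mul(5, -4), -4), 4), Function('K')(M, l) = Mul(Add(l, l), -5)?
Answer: Rational(1, 331596) ≈ 3.0157e-6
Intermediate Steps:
Function('K')(M, l) = Mul(-10, l) (Function('K')(M, l) = Mul(Mul(2, l), -5) = Mul(-10, l))
E = 331776 (E = Pow(Add(-20, -4), 4) = Pow(-24, 4) = 331776)
Pow(Add(E, Function('K')(86, Mul(2, 9))), -1) = Pow(Add(331776, Mul(-10, Mul(2, 9))), -1) = Pow(Add(331776, Mul(-10, 18)), -1) = Pow(Add(331776, -180), -1) = Pow(331596, -1) = Rational(1, 331596)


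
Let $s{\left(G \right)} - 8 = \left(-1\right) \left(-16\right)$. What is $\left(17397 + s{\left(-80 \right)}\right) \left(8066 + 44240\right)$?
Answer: $911222826$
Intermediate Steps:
$s{\left(G \right)} = 24$ ($s{\left(G \right)} = 8 - -16 = 8 + 16 = 24$)
$\left(17397 + s{\left(-80 \right)}\right) \left(8066 + 44240\right) = \left(17397 + 24\right) \left(8066 + 44240\right) = 17421 \cdot 52306 = 911222826$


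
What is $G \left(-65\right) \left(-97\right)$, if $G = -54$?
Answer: $-340470$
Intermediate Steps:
$G \left(-65\right) \left(-97\right) = \left(-54\right) \left(-65\right) \left(-97\right) = 3510 \left(-97\right) = -340470$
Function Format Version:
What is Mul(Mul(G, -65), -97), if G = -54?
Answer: -340470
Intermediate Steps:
Mul(Mul(G, -65), -97) = Mul(Mul(-54, -65), -97) = Mul(3510, -97) = -340470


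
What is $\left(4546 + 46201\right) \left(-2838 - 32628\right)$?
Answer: $-1799793102$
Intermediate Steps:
$\left(4546 + 46201\right) \left(-2838 - 32628\right) = 50747 \left(-35466\right) = -1799793102$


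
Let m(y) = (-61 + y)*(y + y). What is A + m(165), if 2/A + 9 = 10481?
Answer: 179699521/5236 ≈ 34320.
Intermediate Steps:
A = 1/5236 (A = 2/(-9 + 10481) = 2/10472 = 2*(1/10472) = 1/5236 ≈ 0.00019099)
m(y) = 2*y*(-61 + y) (m(y) = (-61 + y)*(2*y) = 2*y*(-61 + y))
A + m(165) = 1/5236 + 2*165*(-61 + 165) = 1/5236 + 2*165*104 = 1/5236 + 34320 = 179699521/5236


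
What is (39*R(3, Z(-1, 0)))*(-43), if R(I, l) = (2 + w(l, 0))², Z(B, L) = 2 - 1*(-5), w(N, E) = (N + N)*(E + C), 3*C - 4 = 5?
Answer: -3246672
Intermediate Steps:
C = 3 (C = 4/3 + (⅓)*5 = 4/3 + 5/3 = 3)
w(N, E) = 2*N*(3 + E) (w(N, E) = (N + N)*(E + 3) = (2*N)*(3 + E) = 2*N*(3 + E))
Z(B, L) = 7 (Z(B, L) = 2 + 5 = 7)
R(I, l) = (2 + 6*l)² (R(I, l) = (2 + 2*l*(3 + 0))² = (2 + 2*l*3)² = (2 + 6*l)²)
(39*R(3, Z(-1, 0)))*(-43) = (39*(4*(1 + 3*7)²))*(-43) = (39*(4*(1 + 21)²))*(-43) = (39*(4*22²))*(-43) = (39*(4*484))*(-43) = (39*1936)*(-43) = 75504*(-43) = -3246672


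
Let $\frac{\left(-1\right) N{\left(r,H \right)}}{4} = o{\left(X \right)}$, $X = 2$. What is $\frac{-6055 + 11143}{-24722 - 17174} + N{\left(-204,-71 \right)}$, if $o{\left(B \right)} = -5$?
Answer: $\frac{104104}{5237} \approx 19.879$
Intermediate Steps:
$N{\left(r,H \right)} = 20$ ($N{\left(r,H \right)} = \left(-4\right) \left(-5\right) = 20$)
$\frac{-6055 + 11143}{-24722 - 17174} + N{\left(-204,-71 \right)} = \frac{-6055 + 11143}{-24722 - 17174} + 20 = \frac{5088}{-41896} + 20 = 5088 \left(- \frac{1}{41896}\right) + 20 = - \frac{636}{5237} + 20 = \frac{104104}{5237}$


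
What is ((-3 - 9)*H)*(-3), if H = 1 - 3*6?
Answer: -612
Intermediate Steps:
H = -17 (H = 1 - 18 = -17)
((-3 - 9)*H)*(-3) = ((-3 - 9)*(-17))*(-3) = -12*(-17)*(-3) = 204*(-3) = -612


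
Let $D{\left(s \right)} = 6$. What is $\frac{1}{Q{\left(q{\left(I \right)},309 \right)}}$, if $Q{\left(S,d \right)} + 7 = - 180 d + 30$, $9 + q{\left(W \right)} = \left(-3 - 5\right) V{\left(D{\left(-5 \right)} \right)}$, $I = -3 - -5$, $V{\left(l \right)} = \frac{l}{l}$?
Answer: $- \frac{1}{55597} \approx -1.7987 \cdot 10^{-5}$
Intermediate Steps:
$V{\left(l \right)} = 1$
$I = 2$ ($I = -3 + 5 = 2$)
$q{\left(W \right)} = -17$ ($q{\left(W \right)} = -9 + \left(-3 - 5\right) 1 = -9 - 8 = -17$)
$Q{\left(S,d \right)} = 23 - 180 d$ ($Q{\left(S,d \right)} = -7 - \left(-30 + 180 d\right) = 23 - 180 d$)
$\frac{1}{Q{\left(q{\left(I \right)},309 \right)}} = \frac{1}{23 - 55620} = \frac{1}{-55597} = - \frac{1}{55597}$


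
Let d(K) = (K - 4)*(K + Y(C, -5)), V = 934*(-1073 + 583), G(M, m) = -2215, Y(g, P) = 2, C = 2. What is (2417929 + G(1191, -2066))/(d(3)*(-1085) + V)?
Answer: -115034/21535 ≈ -5.3417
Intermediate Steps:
V = -457660 (V = 934*(-490) = -457660)
d(K) = (-4 + K)*(2 + K) (d(K) = (K - 4)*(K + 2) = (-4 + K)*(2 + K))
(2417929 + G(1191, -2066))/(d(3)*(-1085) + V) = (2417929 - 2215)/((-8 + 3² - 2*3)*(-1085) - 457660) = 2415714/((-8 + 9 - 6)*(-1085) - 457660) = 2415714/(-5*(-1085) - 457660) = 2415714/(5425 - 457660) = 2415714/(-452235) = 2415714*(-1/452235) = -115034/21535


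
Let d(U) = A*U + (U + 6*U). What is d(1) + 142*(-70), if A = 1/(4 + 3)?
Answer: -69530/7 ≈ -9932.9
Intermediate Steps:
A = 1/7 ≈ 0.14286
d(U) = 50*U/7 (d(U) = U/7 + (U + 6*U) = U/7 + 7*U = 50*U/7)
d(1) + 142*(-70) = (50/7)*1 + 142*(-70) = 50/7 - 9940 = -69530/7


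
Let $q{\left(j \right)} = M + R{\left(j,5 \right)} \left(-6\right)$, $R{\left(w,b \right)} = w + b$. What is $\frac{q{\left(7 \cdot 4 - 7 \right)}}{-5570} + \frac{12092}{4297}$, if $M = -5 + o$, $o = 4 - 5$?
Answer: $\frac{34024277}{11967145} \approx 2.8431$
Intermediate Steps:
$o = -1$ ($o = 4 - 5 = -1$)
$M = -6$ ($M = -5 - 1 = -6$)
$R{\left(w,b \right)} = b + w$
$q{\left(j \right)} = -36 - 6 j$ ($q{\left(j \right)} = -6 + \left(5 + j\right) \left(-6\right) = -6 - \left(30 + 6 j\right) = -36 - 6 j$)
$\frac{q{\left(7 \cdot 4 - 7 \right)}}{-5570} + \frac{12092}{4297} = \frac{-36 - 6 \left(7 \cdot 4 - 7\right)}{-5570} + \frac{12092}{4297} = \left(-36 - 6 \left(28 - 7\right)\right) \left(- \frac{1}{5570}\right) + 12092 \cdot \frac{1}{4297} = \left(-36 - 126\right) \left(- \frac{1}{5570}\right) + \frac{12092}{4297} = \left(-162\right) \left(- \frac{1}{5570}\right) + \frac{12092}{4297} = \frac{81}{2785} + \frac{12092}{4297} = \frac{34024277}{11967145}$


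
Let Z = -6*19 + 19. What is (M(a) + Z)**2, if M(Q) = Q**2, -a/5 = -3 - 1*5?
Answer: 2265025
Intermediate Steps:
a = 40 (a = -5*(-3 - 1*5) = -5*(-3 - 5) = -5*(-8) = 40)
Z = -95 (Z = -114 + 19 = -95)
(M(a) + Z)**2 = (40**2 - 95)**2 = (1600 - 95)**2 = 1505**2 = 2265025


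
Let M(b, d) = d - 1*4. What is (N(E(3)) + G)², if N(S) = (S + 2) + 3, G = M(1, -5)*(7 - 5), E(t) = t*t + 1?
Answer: 9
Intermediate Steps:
E(t) = 1 + t² (E(t) = t² + 1 = 1 + t²)
M(b, d) = -4 + d (M(b, d) = d - 4 = -4 + d)
G = -18 (G = (-4 - 5)*(7 - 5) = -9*2 = -18)
N(S) = 5 + S (N(S) = (2 + S) + 3 = 5 + S)
(N(E(3)) + G)² = ((5 + (1 + 3²)) - 18)² = ((5 + (1 + 9)) - 18)² = ((5 + 10) - 18)² = (15 - 18)² = (-3)² = 9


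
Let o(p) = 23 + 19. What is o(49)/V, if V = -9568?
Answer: -21/4784 ≈ -0.0043896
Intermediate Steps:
o(p) = 42
o(49)/V = 42/(-9568) = 42*(-1/9568) = -21/4784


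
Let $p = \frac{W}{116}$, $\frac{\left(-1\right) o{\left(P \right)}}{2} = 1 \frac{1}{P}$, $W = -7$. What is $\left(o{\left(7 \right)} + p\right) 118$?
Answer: $- \frac{16579}{406} \approx -40.835$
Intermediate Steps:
$o{\left(P \right)} = - \frac{2}{P}$ ($o{\left(P \right)} = - 2 \cdot 1 \frac{1}{P} = - \frac{2}{P}$)
$p = - \frac{7}{116} \approx -0.060345$
$\left(o{\left(7 \right)} + p\right) 118 = \left(- \frac{2}{7} - \frac{7}{116}\right) 118 = \left(- \frac{281}{812}\right) 118 = - \frac{16579}{406}$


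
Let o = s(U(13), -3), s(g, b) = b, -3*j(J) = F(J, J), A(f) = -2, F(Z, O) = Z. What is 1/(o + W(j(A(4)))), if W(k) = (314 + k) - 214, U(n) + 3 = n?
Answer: 3/293 ≈ 0.010239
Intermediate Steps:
U(n) = -3 + n
j(J) = -J/3
W(k) = 100 + k
o = -3
1/(o + W(j(A(4)))) = 1/(-3 + (100 - ⅓*(-2))) = 1/(-3 + (100 + ⅔)) = 1/(-3 + 302/3) = 1/(293/3) = 3/293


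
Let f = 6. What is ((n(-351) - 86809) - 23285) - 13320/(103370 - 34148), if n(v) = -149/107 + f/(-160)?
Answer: -10872682559297/98756720 ≈ -1.1010e+5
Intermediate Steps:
n(v) = -12241/8560 (n(v) = -149/107 + 6/(-160) = -149*1/107 + 6*(-1/160) = -149/107 - 3/80 = -12241/8560)
((n(-351) - 86809) - 23285) - 13320/(103370 - 34148) = ((-12241/8560 - 86809) - 23285) - 13320/(103370 - 34148) = (-743097281/8560 - 23285) - 13320/69222 = -942416881/8560 - 13320*1/69222 = -942416881/8560 - 2220/11537 = -10872682559297/98756720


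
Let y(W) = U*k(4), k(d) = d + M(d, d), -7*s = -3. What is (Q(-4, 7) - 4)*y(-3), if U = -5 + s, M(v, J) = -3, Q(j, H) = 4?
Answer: 0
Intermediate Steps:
s = 3/7 (s = -1/7*(-3) = 3/7 ≈ 0.42857)
k(d) = -3 + d (k(d) = d - 3 = -3 + d)
U = -32/7 (U = -5 + 3/7 = -32/7 ≈ -4.5714)
y(W) = -32/7 (y(W) = -32*(-3 + 4)/7 = -32/7*1 = -32/7)
(Q(-4, 7) - 4)*y(-3) = (4 - 4)*(-32/7) = 0*(-32/7) = 0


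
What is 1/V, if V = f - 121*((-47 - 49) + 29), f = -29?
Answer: 1/8078 ≈ 0.00012379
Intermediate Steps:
V = 8078 (V = -29 - 121*((-47 - 49) + 29) = -29 - 121*(-96 + 29) = -29 - 121*(-67) = -29 + 8107 = 8078)
1/V = 1/8078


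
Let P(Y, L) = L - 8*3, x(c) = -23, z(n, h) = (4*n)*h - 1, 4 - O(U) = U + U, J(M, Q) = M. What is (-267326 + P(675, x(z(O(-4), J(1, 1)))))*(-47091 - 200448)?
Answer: 66185245047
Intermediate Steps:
O(U) = 4 - 2*U (O(U) = 4 - (U + U) = 4 - 2*U)
z(n, h) = -1 + 4*h*n (z(n, h) = 4*h*n - 1 = -1 + 4*h*n)
P(Y, L) = -24 + L (P(Y, L) = L - 24 = -24 + L)
(-267326 + P(675, x(z(O(-4), J(1, 1)))))*(-47091 - 200448) = (-267326 + (-24 - 23))*(-47091 - 200448) = (-267326 - 47)*(-247539) = -267373*(-247539) = 66185245047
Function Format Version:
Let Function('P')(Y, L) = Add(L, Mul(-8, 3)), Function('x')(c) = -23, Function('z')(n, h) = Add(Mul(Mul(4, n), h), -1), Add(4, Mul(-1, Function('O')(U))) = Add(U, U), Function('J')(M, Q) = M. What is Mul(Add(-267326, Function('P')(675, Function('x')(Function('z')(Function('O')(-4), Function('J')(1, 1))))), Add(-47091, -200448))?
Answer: 66185245047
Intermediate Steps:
Function('O')(U) = Add(4, Mul(-2, U)) (Function('O')(U) = Add(4, Mul(-1, Add(U, U))) = Add(4, Mul(-1, Mul(2, U))) = Add(4, Mul(-2, U)))
Function('z')(n, h) = Add(-1, Mul(4, h, n)) (Function('z')(n, h) = Add(Mul(4, h, n), -1) = Add(-1, Mul(4, h, n)))
Function('P')(Y, L) = Add(-24, L) (Function('P')(Y, L) = Add(L, -24) = Add(-24, L))
Mul(Add(-267326, Function('P')(675, Function('x')(Function('z')(Function('O')(-4), Function('J')(1, 1))))), Add(-47091, -200448)) = Mul(Add(-267326, Add(-24, -23)), Add(-47091, -200448)) = Mul(Add(-267326, -47), -247539) = Mul(-267373, -247539) = 66185245047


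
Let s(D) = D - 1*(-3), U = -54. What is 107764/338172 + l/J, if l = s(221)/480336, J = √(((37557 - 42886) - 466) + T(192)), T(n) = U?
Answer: 26941/84543 - 14*I*√5849/175592829 ≈ 0.31867 - 6.0976e-6*I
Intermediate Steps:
T(n) = -54
s(D) = 3 + D (s(D) = D + 3 = 3 + D)
J = I*√5849 (J = √(((37557 - 42886) - 466) - 54) = √((-5329 - 466) - 54) = √(-5795 - 54) = √(-5849) = I*√5849 ≈ 76.479*I)
l = 14/30021 (l = (3 + 221)/480336 = 224*(1/480336) = 14/30021 ≈ 0.00046634)
107764/338172 + l/J = 107764/338172 + 14/(30021*((I*√5849))) = 107764*(1/338172) + 14*(-I*√5849/5849)/30021 = 26941/84543 - 14*I*√5849/175592829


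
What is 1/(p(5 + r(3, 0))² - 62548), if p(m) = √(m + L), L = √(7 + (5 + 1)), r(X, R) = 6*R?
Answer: -4811/300894372 - √13/3911626836 ≈ -1.5990e-5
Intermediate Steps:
L = √13 (L = √(7 + 6) = √13 ≈ 3.6056)
p(m) = √(m + √13)
1/(p(5 + r(3, 0))² - 62548) = 1/((√((5 + 6*0) + √13))² - 62548) = 1/((√((5 + 0) + √13))² - 62548) = 1/((√(5 + √13))² - 62548) = 1/((5 + √13) - 62548) = 1/(-62543 + √13)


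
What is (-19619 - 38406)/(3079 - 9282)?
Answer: 58025/6203 ≈ 9.3543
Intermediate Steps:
(-19619 - 38406)/(3079 - 9282) = -58025/(-6203) = -58025*(-1/6203) = 58025/6203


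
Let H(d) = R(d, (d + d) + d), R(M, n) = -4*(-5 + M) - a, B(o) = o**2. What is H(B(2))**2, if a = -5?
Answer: 81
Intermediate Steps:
R(M, n) = 25 - 4*M (R(M, n) = -4*(-5 + M) - 1*(-5) = (20 - 4*M) + 5 = 25 - 4*M)
H(d) = 25 - 4*d
H(B(2))**2 = (25 - 4*2**2)**2 = (25 - 4*4)**2 = (25 - 16)**2 = 9**2 = 81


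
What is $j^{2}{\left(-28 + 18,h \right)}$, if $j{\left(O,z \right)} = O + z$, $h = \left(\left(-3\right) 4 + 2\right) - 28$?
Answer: $2304$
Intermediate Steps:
$h = -38$ ($h = \left(-12 + 2\right) - 28 = -10 - 28 = -38$)
$j^{2}{\left(-28 + 18,h \right)} = \left(\left(-28 + 18\right) - 38\right)^{2} = \left(-10 - 38\right)^{2} = \left(-48\right)^{2} = 2304$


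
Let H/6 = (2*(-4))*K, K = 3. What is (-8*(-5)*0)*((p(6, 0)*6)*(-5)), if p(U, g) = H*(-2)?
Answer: 0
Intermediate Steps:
H = -144 (H = 6*((2*(-4))*3) = 6*(-8*3) = 6*(-24) = -144)
p(U, g) = 288 (p(U, g) = -144*(-2) = 288)
(-8*(-5)*0)*((p(6, 0)*6)*(-5)) = (-8*(-5)*0)*((288*6)*(-5)) = (40*0)*(1728*(-5)) = 0*(-8640) = 0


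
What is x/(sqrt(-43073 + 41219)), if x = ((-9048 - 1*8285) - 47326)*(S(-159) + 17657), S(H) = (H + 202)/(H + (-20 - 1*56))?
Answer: 44715491828*I*sqrt(206)/24205 ≈ 2.6515e+7*I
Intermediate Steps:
S(H) = (202 + H)/(-76 + H) (S(H) = (202 + H)/(H + (-20 - 56)) = (202 + H)/(H - 76) = (202 + H)/(-76 + H))
x = -268292950968/235 (x = ((-9048 - 1*8285) - 47326)*((202 - 159)/(-76 - 159) + 17657) = ((-9048 - 8285) - 47326)*(43/(-235) + 17657) = (-17333 - 47326)*(-1/235*43 + 17657) = -64659*(-43/235 + 17657) = -64659*4149352/235 = -268292950968/235 ≈ -1.1417e+9)
x/(sqrt(-43073 + 41219)) = -268292950968/(235*sqrt(-43073 + 41219)) = -268292950968*(-I*sqrt(206)/618)/235 = -(-44715491828)*I*sqrt(206)/24205 = 44715491828*I*sqrt(206)/24205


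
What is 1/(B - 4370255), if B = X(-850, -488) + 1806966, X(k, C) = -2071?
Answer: -1/2565360 ≈ -3.8981e-7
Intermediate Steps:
B = 1804895 (B = -2071 + 1806966 = 1804895)
1/(B - 4370255) = 1/(1804895 - 4370255) = 1/(-2565360) = -1/2565360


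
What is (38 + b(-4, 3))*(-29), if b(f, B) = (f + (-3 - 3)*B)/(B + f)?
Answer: -1740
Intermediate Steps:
b(f, B) = (f - 6*B)/(B + f)
(38 + b(-4, 3))*(-29) = (38 + (-4 - 6*3)/(3 - 4))*(-29) = (38 + (-4 - 18)/(-1))*(-29) = (38 - 1*(-22))*(-29) = (38 + 22)*(-29) = 60*(-29) = -1740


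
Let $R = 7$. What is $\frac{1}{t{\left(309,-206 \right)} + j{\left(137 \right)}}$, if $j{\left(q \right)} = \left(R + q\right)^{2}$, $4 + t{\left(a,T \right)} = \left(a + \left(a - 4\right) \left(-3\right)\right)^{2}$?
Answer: $\frac{1}{387968} \approx 2.5775 \cdot 10^{-6}$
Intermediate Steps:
$t{\left(a,T \right)} = -4 + \left(12 - 2 a\right)^{2}$ ($t{\left(a,T \right)} = -4 + \left(a + \left(a - 4\right) \left(-3\right)\right)^{2} = -4 + \left(a + \left(-4 + a\right) \left(-3\right)\right)^{2} = -4 + \left(a - \left(-12 + 3 a\right)\right)^{2} = -4 + \left(12 - 2 a\right)^{2}$)
$j{\left(q \right)} = \left(7 + q\right)^{2}$
$\frac{1}{t{\left(309,-206 \right)} + j{\left(137 \right)}} = \frac{1}{\left(-4 + 4 \left(-6 + 309\right)^{2}\right) + \left(7 + 137\right)^{2}} = \frac{1}{\left(-4 + 4 \cdot 303^{2}\right) + 144^{2}} = \frac{1}{\left(-4 + 4 \cdot 91809\right) + 20736} = \frac{1}{\left(-4 + 367236\right) + 20736} = \frac{1}{367232 + 20736} = \frac{1}{387968}$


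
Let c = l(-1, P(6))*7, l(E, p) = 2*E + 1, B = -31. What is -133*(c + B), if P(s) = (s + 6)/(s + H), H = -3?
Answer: 5054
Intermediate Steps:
P(s) = (6 + s)/(-3 + s) (P(s) = (s + 6)/(s - 3) = (6 + s)/(-3 + s))
l(E, p) = 1 + 2*E
c = -7 (c = (1 + 2*(-1))*7 = (1 - 2)*7 = -1*7 = -7)
-133*(c + B) = -133*(-7 - 31) = -133*(-38) = 5054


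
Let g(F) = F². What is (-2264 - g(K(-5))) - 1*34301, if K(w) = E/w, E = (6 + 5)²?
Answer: -928766/25 ≈ -37151.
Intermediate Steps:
E = 121 (E = 11² = 121)
K(w) = 121/w
(-2264 - g(K(-5))) - 1*34301 = (-2264 - (121/(-5))²) - 1*34301 = (-2264 - (121*(-⅕))²) - 34301 = (-2264 - (-121/5)²) - 34301 = (-2264 - 1*14641/25) - 34301 = (-2264 - 14641/25) - 34301 = -71241/25 - 34301 = -928766/25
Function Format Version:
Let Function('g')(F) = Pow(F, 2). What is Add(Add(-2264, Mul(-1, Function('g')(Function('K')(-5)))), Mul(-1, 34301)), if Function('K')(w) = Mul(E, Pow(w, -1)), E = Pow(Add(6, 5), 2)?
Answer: Rational(-928766, 25) ≈ -37151.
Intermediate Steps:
E = 121 (E = Pow(11, 2) = 121)
Function('K')(w) = Mul(121, Pow(w, -1))
Add(Add(-2264, Mul(-1, Function('g')(Function('K')(-5)))), Mul(-1, 34301)) = Add(Add(-2264, Mul(-1, Pow(Mul(121, Pow(-5, -1)), 2))), Mul(-1, 34301)) = Add(Add(-2264, Mul(-1, Pow(Mul(121, Rational(-1, 5)), 2))), -34301) = Add(Add(-2264, Mul(-1, Pow(Rational(-121, 5), 2))), -34301) = Add(Add(-2264, Mul(-1, Rational(14641, 25))), -34301) = Add(Add(-2264, Rational(-14641, 25)), -34301) = Add(Rational(-71241, 25), -34301) = Rational(-928766, 25)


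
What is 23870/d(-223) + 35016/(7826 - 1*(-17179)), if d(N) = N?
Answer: -196353594/1858705 ≈ -105.64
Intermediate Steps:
23870/d(-223) + 35016/(7826 - 1*(-17179)) = 23870/(-223) + 35016/(7826 - 1*(-17179)) = 23870*(-1/223) + 35016/(7826 + 17179) = -23870/223 + 35016/25005 = -23870/223 + 35016*(1/25005) = -23870/223 + 11672/8335 = -196353594/1858705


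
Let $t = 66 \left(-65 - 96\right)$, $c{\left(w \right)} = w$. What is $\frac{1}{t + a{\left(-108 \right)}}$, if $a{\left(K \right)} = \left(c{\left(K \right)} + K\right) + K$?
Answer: $- \frac{1}{10950} \approx -9.1324 \cdot 10^{-5}$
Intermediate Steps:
$t = -10626$ ($t = 66 \left(-161\right) = -10626$)
$a{\left(K \right)} = 3 K$ ($a{\left(K \right)} = \left(K + K\right) + K = 2 K + K = 3 K$)
$\frac{1}{t + a{\left(-108 \right)}} = \frac{1}{-10626 + 3 \left(-108\right)} = \frac{1}{-10626 - 324} = \frac{1}{-10950} = - \frac{1}{10950}$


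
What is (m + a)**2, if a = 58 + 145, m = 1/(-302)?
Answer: 3758303025/91204 ≈ 41208.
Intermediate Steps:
m = -1/302 ≈ -0.0033113
a = 203
(m + a)**2 = (-1/302 + 203)**2 = (61305/302)**2 = 3758303025/91204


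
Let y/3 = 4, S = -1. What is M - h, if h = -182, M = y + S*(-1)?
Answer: 195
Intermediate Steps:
y = 12 (y = 3*4 = 12)
M = 13 (M = 12 - 1*(-1) = 12 + 1 = 13)
M - h = 13 - 1*(-182) = 13 + 182 = 195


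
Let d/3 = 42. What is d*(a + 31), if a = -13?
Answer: 2268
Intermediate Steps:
d = 126 (d = 3*42 = 126)
d*(a + 31) = 126*(-13 + 31) = 126*18 = 2268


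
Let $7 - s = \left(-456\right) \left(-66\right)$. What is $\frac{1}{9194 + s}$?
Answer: $- \frac{1}{20895} \approx -4.7858 \cdot 10^{-5}$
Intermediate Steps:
$s = -30089$ ($s = 7 - \left(-456\right) \left(-66\right) = 7 - 30096 = -30089$)
$\frac{1}{9194 + s} = \frac{1}{9194 - 30089} = \frac{1}{-20895} = - \frac{1}{20895}$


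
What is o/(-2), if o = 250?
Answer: -125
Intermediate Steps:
o/(-2) = 250/(-2) = 250*(-1/2) = -125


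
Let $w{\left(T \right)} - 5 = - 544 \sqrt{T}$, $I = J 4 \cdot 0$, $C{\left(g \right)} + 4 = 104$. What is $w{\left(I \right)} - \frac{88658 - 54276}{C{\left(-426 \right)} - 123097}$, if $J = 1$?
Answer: $\frac{649367}{122997} \approx 5.2795$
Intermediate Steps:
$C{\left(g \right)} = 100$ ($C{\left(g \right)} = -4 + 104 = 100$)
$I = 0$ ($I = 1 \cdot 4 \cdot 0 = 4 \cdot 0 = 0$)
$w{\left(T \right)} = 5 - 544 \sqrt{T}$
$w{\left(I \right)} - \frac{88658 - 54276}{C{\left(-426 \right)} - 123097} = \left(5 - 544 \sqrt{0}\right) - \frac{88658 - 54276}{100 - 123097} = \left(5 - 0\right) - \frac{34382}{-122997} = \left(5 + 0\right) - 34382 \left(- \frac{1}{122997}\right) = 5 - - \frac{34382}{122997} = 5 + \frac{34382}{122997} = \frac{649367}{122997}$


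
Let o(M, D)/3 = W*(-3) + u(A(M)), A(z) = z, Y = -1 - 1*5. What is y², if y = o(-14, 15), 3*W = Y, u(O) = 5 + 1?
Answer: 1296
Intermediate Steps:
Y = -6 (Y = -1 - 5 = -6)
u(O) = 6
W = -2 (W = (⅓)*(-6) = -2)
o(M, D) = 36 (o(M, D) = 3*(-2*(-3) + 6) = 3*(6 + 6) = 3*12 = 36)
y = 36
y² = 36² = 1296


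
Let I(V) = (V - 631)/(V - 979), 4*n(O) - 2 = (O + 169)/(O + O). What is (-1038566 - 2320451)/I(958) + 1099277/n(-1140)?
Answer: 1222820341349/602879 ≈ 2.0283e+6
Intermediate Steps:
n(O) = 1/2 + (169 + O)/(8*O) (n(O) = 1/2 + ((O + 169)/(O + O))/4 = 1/2 + ((169 + O)/((2*O)))/4 = 1/2 + ((169 + O)*(1/(2*O)))/4 = 1/2 + ((169 + O)/(2*O))/4 = 1/2 + (169 + O)/(8*O))
I(V) = (-631 + V)/(-979 + V)
(-1038566 - 2320451)/I(958) + 1099277/n(-1140) = (-1038566 - 2320451)/(((-631 + 958)/(-979 + 958))) + 1099277/(((1/8)*(169 + 5*(-1140))/(-1140))) = -3359017/(327/(-21)) + 1099277/(((1/8)*(-1/1140)*(169 - 5700))) = -3359017/((-1/21*327)) + 1099277/(((1/8)*(-1/1140)*(-5531))) = -3359017/(-109/7) + 1099277/(5531/9120) = -3359017*(-7/109) + 1099277*(9120/5531) = 23513119/109 + 10025406240/5531 = 1222820341349/602879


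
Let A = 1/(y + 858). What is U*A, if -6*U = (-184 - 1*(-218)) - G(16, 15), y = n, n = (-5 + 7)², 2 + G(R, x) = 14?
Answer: -11/2586 ≈ -0.0042537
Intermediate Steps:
G(R, x) = 12 (G(R, x) = -2 + 14 = 12)
n = 4 (n = 2² = 4)
y = 4
U = -11/3 (U = -((-184 - 1*(-218)) - 1*12)/6 = -((-184 + 218) - 12)/6 = -(34 - 12)/6 = -⅙*22 = -11/3 ≈ -3.6667)
A = 1/862 (A = 1/(4 + 858) = 1/862 ≈ 0.0011601)
U*A = -11/3*1/862 = -11/2586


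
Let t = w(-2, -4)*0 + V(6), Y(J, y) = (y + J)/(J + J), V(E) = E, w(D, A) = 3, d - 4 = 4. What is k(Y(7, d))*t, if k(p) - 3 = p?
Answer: 171/7 ≈ 24.429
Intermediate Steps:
d = 8 (d = 4 + 4 = 8)
Y(J, y) = (J + y)/(2*J) (Y(J, y) = (J + y)/((2*J)) = (J + y)*(1/(2*J)) = (J + y)/(2*J))
k(p) = 3 + p
t = 6 (t = 3*0 + 6 = 0 + 6 = 6)
k(Y(7, d))*t = (3 + (½)*(7 + 8)/7)*6 = (3 + (½)*(⅐)*15)*6 = (3 + 15/14)*6 = (57/14)*6 = 171/7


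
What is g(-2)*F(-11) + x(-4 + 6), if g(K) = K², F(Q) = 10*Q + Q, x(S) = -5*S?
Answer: -494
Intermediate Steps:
F(Q) = 11*Q
g(-2)*F(-11) + x(-4 + 6) = (-2)²*(11*(-11)) - 5*(-4 + 6) = 4*(-121) - 5*2 = -484 - 10 = -494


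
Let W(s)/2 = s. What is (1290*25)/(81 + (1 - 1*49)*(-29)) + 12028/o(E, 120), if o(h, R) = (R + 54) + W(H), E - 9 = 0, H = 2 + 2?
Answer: 3931124/44681 ≈ 87.982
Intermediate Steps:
H = 4
W(s) = 2*s
E = 9 (E = 9 + 0 = 9)
o(h, R) = 62 + R (o(h, R) = (R + 54) + 2*4 = (54 + R) + 8 = 62 + R)
(1290*25)/(81 + (1 - 1*49)*(-29)) + 12028/o(E, 120) = (1290*25)/(81 + (1 - 1*49)*(-29)) + 12028/(62 + 120) = 32250/(81 + (1 - 49)*(-29)) + 12028/182 = 32250/(81 - 48*(-29)) + 12028*(1/182) = 32250/(81 + 1392) + 6014/91 = 32250/1473 + 6014/91 = 32250*(1/1473) + 6014/91 = 10750/491 + 6014/91 = 3931124/44681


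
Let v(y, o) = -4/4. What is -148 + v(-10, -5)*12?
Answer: -160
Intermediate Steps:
v(y, o) = -1 (v(y, o) = -4*1/4 = -1)
-148 + v(-10, -5)*12 = -148 - 1*12 = -148 - 12 = -160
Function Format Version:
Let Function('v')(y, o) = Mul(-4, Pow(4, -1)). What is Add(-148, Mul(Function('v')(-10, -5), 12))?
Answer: -160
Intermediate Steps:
Function('v')(y, o) = -1 (Function('v')(y, o) = Mul(-4, Rational(1, 4)) = -1)
Add(-148, Mul(Function('v')(-10, -5), 12)) = Add(-148, Mul(-1, 12)) = Add(-148, -12) = -160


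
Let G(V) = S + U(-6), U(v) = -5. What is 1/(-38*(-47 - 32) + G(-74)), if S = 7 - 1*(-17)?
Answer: 1/3021 ≈ 0.00033102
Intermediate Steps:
S = 24 (S = 7 + 17 = 24)
G(V) = 19 (G(V) = 24 - 5 = 19)
1/(-38*(-47 - 32) + G(-74)) = 1/(-38*(-47 - 32) + 19) = 1/(-38*(-79) + 19) = 1/(3002 + 19) = 1/3021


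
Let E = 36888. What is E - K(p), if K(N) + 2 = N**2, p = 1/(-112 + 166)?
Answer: 107571239/2916 ≈ 36890.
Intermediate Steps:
p = 1/54 ≈ 0.018519
K(N) = -2 + N**2
E - K(p) = 36888 - (-2 + (1/54)**2) = 36888 - (-2 + 1/2916) = 36888 - 1*(-5831/2916) = 36888 + 5831/2916 = 107571239/2916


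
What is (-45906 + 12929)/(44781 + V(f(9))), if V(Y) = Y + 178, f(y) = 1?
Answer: -32977/44960 ≈ -0.73347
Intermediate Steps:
V(Y) = 178 + Y
(-45906 + 12929)/(44781 + V(f(9))) = (-45906 + 12929)/(44781 + (178 + 1)) = -32977/(44781 + 179) = -32977/44960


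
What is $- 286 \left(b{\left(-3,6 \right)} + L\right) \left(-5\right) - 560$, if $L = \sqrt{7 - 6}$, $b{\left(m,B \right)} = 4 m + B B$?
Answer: $35190$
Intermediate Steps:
$b{\left(m,B \right)} = B^{2} + 4 m$ ($b{\left(m,B \right)} = 4 m + B^{2} = B^{2} + 4 m$)
$L = 1$ ($L = \sqrt{1} = 1$)
$- 286 \left(b{\left(-3,6 \right)} + L\right) \left(-5\right) - 560 = - 286 \left(\left(6^{2} + 4 \left(-3\right)\right) + 1\right) \left(-5\right) - 560 = - 286 \left(\left(36 - 12\right) + 1\right) \left(-5\right) - 560 = - 286 \left(24 + 1\right) \left(-5\right) - 560 = - 286 \cdot 25 \left(-5\right) - 560 = \left(-286\right) \left(-125\right) - 560 = 35750 - 560 = 35190$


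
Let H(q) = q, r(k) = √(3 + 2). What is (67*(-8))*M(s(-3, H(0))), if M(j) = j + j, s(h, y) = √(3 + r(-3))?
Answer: -1072*√(3 + √5) ≈ -2453.0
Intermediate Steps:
r(k) = √5
s(h, y) = √(3 + √5)
M(j) = 2*j
(67*(-8))*M(s(-3, H(0))) = (67*(-8))*(2*√(3 + √5)) = -1072*√(3 + √5)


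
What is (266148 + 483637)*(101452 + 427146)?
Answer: 396334851430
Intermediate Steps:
(266148 + 483637)*(101452 + 427146) = 749785*528598 = 396334851430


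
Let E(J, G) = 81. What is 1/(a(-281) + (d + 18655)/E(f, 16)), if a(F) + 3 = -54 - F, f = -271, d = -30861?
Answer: 81/5938 ≈ 0.013641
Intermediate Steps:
a(F) = -57 - F (a(F) = -3 + (-54 - F) = -57 - F)
1/(a(-281) + (d + 18655)/E(f, 16)) = 1/((-57 - 1*(-281)) + (-30861 + 18655)/81) = 1/((-57 + 281) - 12206*1/81) = 1/(224 - 12206/81) = 1/(5938/81) = 81/5938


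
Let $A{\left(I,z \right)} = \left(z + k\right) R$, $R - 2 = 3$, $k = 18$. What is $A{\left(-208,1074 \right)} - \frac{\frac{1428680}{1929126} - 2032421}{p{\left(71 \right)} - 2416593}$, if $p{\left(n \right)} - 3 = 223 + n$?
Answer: $\frac{748440956849141}{137098218744} \approx 5459.2$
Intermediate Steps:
$R = 5$ ($R = 2 + 3 = 5$)
$A{\left(I,z \right)} = 90 + 5 z$ ($A{\left(I,z \right)} = \left(z + 18\right) 5 = \left(18 + z\right) 5 = 90 + 5 z$)
$p{\left(n \right)} = 226 + n$ ($p{\left(n \right)} = 3 + \left(223 + n\right) = 226 + n$)
$A{\left(-208,1074 \right)} - \frac{\frac{1428680}{1929126} - 2032421}{p{\left(71 \right)} - 2416593} = \left(90 + 5 \cdot 1074\right) - \frac{\frac{1428680}{1929126} - 2032421}{\left(226 + 71\right) - 2416593} = \left(90 + 5370\right) - \frac{1428680 \cdot \frac{1}{1929126} - 2032421}{297 - 2416593} = 5460 - \frac{\frac{42020}{56739} - 2032421}{-2416296} = 5460 - \left(- \frac{115317493099}{56739}\right) \left(- \frac{1}{2416296}\right) = 5460 - \frac{115317493099}{137098218744} = \frac{748440956849141}{137098218744}$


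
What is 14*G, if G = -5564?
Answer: -77896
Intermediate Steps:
14*G = 14*(-5564) = -77896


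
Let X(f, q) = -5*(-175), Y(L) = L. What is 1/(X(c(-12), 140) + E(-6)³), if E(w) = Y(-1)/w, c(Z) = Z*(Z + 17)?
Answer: 216/189001 ≈ 0.0011429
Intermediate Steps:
c(Z) = Z*(17 + Z)
X(f, q) = 875
E(w) = -1/w
1/(X(c(-12), 140) + E(-6)³) = 1/(875 + (-1/(-6))³) = 1/(875 + (-1*(-⅙))³) = 1/(875 + (⅙)³) = 1/(875 + 1/216) = 1/(189001/216) = 216/189001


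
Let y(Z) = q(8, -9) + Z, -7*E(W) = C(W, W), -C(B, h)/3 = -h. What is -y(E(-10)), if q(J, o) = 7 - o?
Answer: -142/7 ≈ -20.286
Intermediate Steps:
C(B, h) = 3*h (C(B, h) = -(-3)*h = 3*h)
E(W) = -3*W/7
y(Z) = 16 + Z (y(Z) = (7 - 1*(-9)) + Z = (7 + 9) + Z = 16 + Z)
-y(E(-10)) = -(16 - 3/7*(-10)) = -(16 + 30/7) = -1*142/7 = -142/7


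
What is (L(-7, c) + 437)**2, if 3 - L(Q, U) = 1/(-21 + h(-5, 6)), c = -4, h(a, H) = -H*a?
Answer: 15673681/81 ≈ 1.9350e+5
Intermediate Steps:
h(a, H) = -H*a
L(Q, U) = 26/9 (L(Q, U) = 3 - 1/(-21 - 1*6*(-5)) = 3 - 1/(-21 + 30) = 3 - 1/9 = 26/9)
(L(-7, c) + 437)**2 = (26/9 + 437)**2 = (3959/9)**2 = 15673681/81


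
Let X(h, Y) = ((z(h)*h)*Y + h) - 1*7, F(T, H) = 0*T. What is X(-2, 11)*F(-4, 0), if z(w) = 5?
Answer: 0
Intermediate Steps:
F(T, H) = 0
X(h, Y) = -7 + h + 5*Y*h (X(h, Y) = ((5*h)*Y + h) - 1*7 = (5*Y*h + h) - 7 = (h + 5*Y*h) - 7 = -7 + h + 5*Y*h)
X(-2, 11)*F(-4, 0) = (-7 - 2 + 5*11*(-2))*0 = (-7 - 2 - 110)*0 = -119*0 = 0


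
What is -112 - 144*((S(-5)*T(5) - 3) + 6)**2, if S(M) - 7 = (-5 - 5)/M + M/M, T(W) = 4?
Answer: -266368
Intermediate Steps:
S(M) = 8 - 10/M (S(M) = 7 + ((-5 - 5)/M + M/M) = 7 + (-10/M + 1) = 7 + (1 - 10/M) = 8 - 10/M)
-112 - 144*((S(-5)*T(5) - 3) + 6)**2 = -112 - 144*(((8 - 10/(-5))*4 - 3) + 6)**2 = -112 - 144*(((8 - 10*(-1/5))*4 - 3) + 6)**2 = -112 - 144*(((8 + 2)*4 - 3) + 6)**2 = -112 - 144*((10*4 - 3) + 6)**2 = -112 - 144*((40 - 3) + 6)**2 = -112 - 144*(37 + 6)**2 = -112 - 144*43**2 = -112 - 144*1849 = -112 - 266256 = -266368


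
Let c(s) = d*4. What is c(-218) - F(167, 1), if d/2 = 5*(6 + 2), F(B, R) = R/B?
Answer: 53439/167 ≈ 319.99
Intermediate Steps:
d = 80 (d = 2*(5*(6 + 2)) = 2*(5*8) = 2*40 = 80)
c(s) = 320 (c(s) = 80*4 = 320)
c(-218) - F(167, 1) = 320 - 1/167 = 53439/167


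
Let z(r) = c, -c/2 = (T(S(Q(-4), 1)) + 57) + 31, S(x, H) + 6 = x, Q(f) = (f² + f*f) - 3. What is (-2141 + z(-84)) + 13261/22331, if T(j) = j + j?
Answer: -53782118/22331 ≈ -2408.4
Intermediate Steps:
Q(f) = -3 + 2*f² (Q(f) = (f² + f²) - 3 = 2*f² - 3 = -3 + 2*f²)
S(x, H) = -6 + x
T(j) = 2*j
c = -268 (c = -2*((2*(-6 + (-3 + 2*(-4)²)) + 57) + 31) = -2*((2*(-6 + (-3 + 2*16)) + 57) + 31) = -2*((2*(-6 + (-3 + 32)) + 57) + 31) = -2*((2*(-6 + 29) + 57) + 31) = -2*((2*23 + 57) + 31) = -2*((46 + 57) + 31) = -2*(103 + 31) = -2*134 = -268)
z(r) = -268
(-2141 + z(-84)) + 13261/22331 = (-2141 - 268) + 13261/22331 = -2409 + 13261*(1/22331) = -2409 + 13261/22331 = -53782118/22331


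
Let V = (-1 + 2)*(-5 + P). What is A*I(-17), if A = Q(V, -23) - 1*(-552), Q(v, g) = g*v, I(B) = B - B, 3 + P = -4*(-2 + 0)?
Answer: 0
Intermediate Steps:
P = 5 (P = -3 - 4*(-2 + 0) = -3 - 4*(-2) = -3 + 8 = 5)
I(B) = 0
V = 0 (V = (-1 + 2)*(-5 + 5) = 1*0 = 0)
A = 552 (A = -23*0 - 1*(-552) = 0 + 552 = 552)
A*I(-17) = 552*0 = 0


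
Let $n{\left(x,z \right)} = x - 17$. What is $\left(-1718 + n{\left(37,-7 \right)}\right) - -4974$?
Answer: $3276$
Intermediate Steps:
$n{\left(x,z \right)} = -17 + x$
$\left(-1718 + n{\left(37,-7 \right)}\right) - -4974 = \left(-1718 + \left(-17 + 37\right)\right) - -4974 = \left(-1718 + 20\right) + 4974 = -1698 + 4974 = 3276$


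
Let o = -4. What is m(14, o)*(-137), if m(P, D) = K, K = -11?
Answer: 1507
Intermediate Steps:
m(P, D) = -11
m(14, o)*(-137) = -11*(-137) = 1507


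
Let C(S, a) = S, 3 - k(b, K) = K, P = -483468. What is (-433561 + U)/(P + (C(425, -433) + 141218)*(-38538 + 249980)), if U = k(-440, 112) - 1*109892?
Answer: -271781/14974397869 ≈ -1.8150e-5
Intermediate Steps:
k(b, K) = 3 - K
U = -110001 (U = (3 - 1*112) - 1*109892 = (3 - 112) - 109892 = -109 - 109892 = -110001)
(-433561 + U)/(P + (C(425, -433) + 141218)*(-38538 + 249980)) = (-433561 - 110001)/(-483468 + (425 + 141218)*(-38538 + 249980)) = -543562/(-483468 + 141643*211442) = -543562/(-483468 + 29949279206) = -543562/29948795738 = -543562*1/29948795738 = -271781/14974397869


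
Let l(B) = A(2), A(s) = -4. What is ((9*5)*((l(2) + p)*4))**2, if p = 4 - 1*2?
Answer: 129600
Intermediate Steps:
p = 2 (p = 4 - 2 = 2)
l(B) = -4
((9*5)*((l(2) + p)*4))**2 = ((9*5)*((-4 + 2)*4))**2 = (45*(-2*4))**2 = (45*(-8))**2 = (-360)**2 = 129600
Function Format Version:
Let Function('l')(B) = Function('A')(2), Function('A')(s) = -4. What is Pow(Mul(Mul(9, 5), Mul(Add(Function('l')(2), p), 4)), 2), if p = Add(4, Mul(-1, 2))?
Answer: 129600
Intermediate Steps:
p = 2 (p = Add(4, -2) = 2)
Function('l')(B) = -4
Pow(Mul(Mul(9, 5), Mul(Add(Function('l')(2), p), 4)), 2) = Pow(Mul(Mul(9, 5), Mul(Add(-4, 2), 4)), 2) = Pow(Mul(45, Mul(-2, 4)), 2) = Pow(Mul(45, -8), 2) = Pow(-360, 2) = 129600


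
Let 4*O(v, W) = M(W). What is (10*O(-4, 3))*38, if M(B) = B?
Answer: 285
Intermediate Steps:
O(v, W) = W/4
(10*O(-4, 3))*38 = (10*((¼)*3))*38 = (10*(¾))*38 = (15/2)*38 = 285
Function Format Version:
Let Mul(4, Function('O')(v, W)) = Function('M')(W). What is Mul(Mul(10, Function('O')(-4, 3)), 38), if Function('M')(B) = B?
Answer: 285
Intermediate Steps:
Function('O')(v, W) = Mul(Rational(1, 4), W)
Mul(Mul(10, Function('O')(-4, 3)), 38) = Mul(Mul(10, Mul(Rational(1, 4), 3)), 38) = Mul(Mul(10, Rational(3, 4)), 38) = Mul(Rational(15, 2), 38) = 285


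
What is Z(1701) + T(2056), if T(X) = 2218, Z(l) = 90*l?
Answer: 155308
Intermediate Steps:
Z(1701) + T(2056) = 90*1701 + 2218 = 153090 + 2218 = 155308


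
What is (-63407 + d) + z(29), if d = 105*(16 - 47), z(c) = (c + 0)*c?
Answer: -65821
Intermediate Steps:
z(c) = c**2 (z(c) = c*c = c**2)
d = -3255 (d = 105*(-31) = -3255)
(-63407 + d) + z(29) = (-63407 - 3255) + 29**2 = -66662 + 841 = -65821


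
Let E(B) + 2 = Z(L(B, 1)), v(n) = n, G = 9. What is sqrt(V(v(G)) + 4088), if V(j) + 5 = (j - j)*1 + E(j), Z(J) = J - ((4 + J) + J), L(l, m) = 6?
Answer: sqrt(4071) ≈ 63.804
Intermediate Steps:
Z(J) = -4 - J (Z(J) = J - (4 + 2*J) = J + (-4 - 2*J) = -4 - J)
E(B) = -12 (E(B) = -2 + (-4 - 1*6) = -2 + (-4 - 6) = -2 - 10 = -12)
V(j) = -17 (V(j) = -5 + ((j - j)*1 - 12) = -5 + (0*1 - 12) = -5 + (0 - 12) = -5 - 12 = -17)
sqrt(V(v(G)) + 4088) = sqrt(-17 + 4088) = sqrt(4071)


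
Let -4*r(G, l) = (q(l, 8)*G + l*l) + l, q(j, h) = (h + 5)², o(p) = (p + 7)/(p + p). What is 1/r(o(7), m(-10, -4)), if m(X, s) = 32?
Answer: -4/1225 ≈ -0.0032653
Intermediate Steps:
o(p) = (7 + p)/(2*p) (o(p) = (7 + p)/((2*p)) = (7 + p)*(1/(2*p)) = (7 + p)/(2*p))
q(j, h) = (5 + h)²
r(G, l) = -169*G/4 - l/4 - l²/4 (r(G, l) = -(((5 + 8)²*G + l*l) + l)/4 = -((13²*G + l²) + l)/4 = -((169*G + l²) + l)/4 = -((l² + 169*G) + l)/4 = -(l + l² + 169*G)/4 = -169*G/4 - l/4 - l²/4)
1/r(o(7), m(-10, -4)) = 1/(-169*(7 + 7)/(8*7) - ¼*32 - ¼*32²) = 1/(-169*14/(8*7) - 8 - ¼*1024) = 1/(-169/4*1 - 8 - 256) = 1/(-169/4 - 8 - 256) = 1/(-1225/4) = -4/1225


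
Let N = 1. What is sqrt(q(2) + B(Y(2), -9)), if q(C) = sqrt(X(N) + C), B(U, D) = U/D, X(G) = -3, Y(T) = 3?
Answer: sqrt(-3 + 9*I)/3 ≈ 0.60032 + 0.83289*I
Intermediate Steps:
q(C) = sqrt(-3 + C)
sqrt(q(2) + B(Y(2), -9)) = sqrt(sqrt(-3 + 2) + 3/(-9)) = sqrt(sqrt(-1) + 3*(-1/9)) = sqrt(I - 1/3) = sqrt(-1/3 + I)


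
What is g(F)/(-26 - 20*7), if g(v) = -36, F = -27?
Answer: 18/83 ≈ 0.21687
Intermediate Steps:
g(F)/(-26 - 20*7) = -36/(-26 - 20*7) = -36/(-26 - 140) = -36/(-166) = -36*(-1/166) = 18/83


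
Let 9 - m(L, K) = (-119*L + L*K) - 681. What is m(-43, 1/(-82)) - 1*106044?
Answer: -9058665/82 ≈ -1.1047e+5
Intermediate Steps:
m(L, K) = 690 + 119*L - K*L (m(L, K) = 9 - ((-119*L + L*K) - 681) = 9 - ((-119*L + K*L) - 681) = 9 - (-681 - 119*L + K*L) = 9 + (681 + 119*L - K*L) = 690 + 119*L - K*L)
m(-43, 1/(-82)) - 1*106044 = (690 + 119*(-43) - 1*(-43)/(-82)) - 1*106044 = (690 - 5117 - 1*(-1/82)*(-43)) - 106044 = (690 - 5117 - 43/82) - 106044 = -363057/82 - 106044 = -9058665/82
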